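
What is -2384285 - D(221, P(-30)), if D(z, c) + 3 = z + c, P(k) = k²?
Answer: -2385403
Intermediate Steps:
D(z, c) = -3 + c + z (D(z, c) = -3 + (z + c) = -3 + (c + z) = -3 + c + z)
-2384285 - D(221, P(-30)) = -2384285 - (-3 + (-30)² + 221) = -2384285 - (-3 + 900 + 221) = -2384285 - 1*1118 = -2384285 - 1118 = -2385403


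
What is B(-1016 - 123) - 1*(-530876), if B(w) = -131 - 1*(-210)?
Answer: 530955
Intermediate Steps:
B(w) = 79 (B(w) = -131 + 210 = 79)
B(-1016 - 123) - 1*(-530876) = 79 - 1*(-530876) = 79 + 530876 = 530955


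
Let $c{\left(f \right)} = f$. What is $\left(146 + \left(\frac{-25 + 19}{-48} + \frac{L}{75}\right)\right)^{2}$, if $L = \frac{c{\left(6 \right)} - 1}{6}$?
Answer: $\frac{2767706881}{129600} \approx 21356.0$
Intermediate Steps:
$L = \frac{5}{6}$ ($L = \frac{6 - 1}{6} = \frac{1}{6} \cdot 5 = \frac{5}{6} \approx 0.83333$)
$\left(146 + \left(\frac{-25 + 19}{-48} + \frac{L}{75}\right)\right)^{2} = \left(146 + \left(\frac{-25 + 19}{-48} + \frac{5}{6 \cdot 75}\right)\right)^{2} = \left(146 + \left(\left(-6\right) \left(- \frac{1}{48}\right) + \frac{5}{6} \cdot \frac{1}{75}\right)\right)^{2} = \left(146 + \left(\frac{1}{8} + \frac{1}{90}\right)\right)^{2} = \left(146 + \frac{49}{360}\right)^{2} = \left(\frac{52609}{360}\right)^{2} = \frac{2767706881}{129600}$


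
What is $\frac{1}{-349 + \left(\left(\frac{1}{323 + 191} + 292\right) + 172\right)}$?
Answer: $\frac{514}{59111} \approx 0.0086955$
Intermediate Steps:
$\frac{1}{-349 + \left(\left(\frac{1}{323 + 191} + 292\right) + 172\right)} = \frac{1}{-349 + \left(\left(\frac{1}{514} + 292\right) + 172\right)} = \frac{1}{-349 + \left(\frac{150089}{514} + 172\right)} = \frac{1}{-349 + \frac{238497}{514}} = \frac{1}{\frac{59111}{514}} = \frac{514}{59111}$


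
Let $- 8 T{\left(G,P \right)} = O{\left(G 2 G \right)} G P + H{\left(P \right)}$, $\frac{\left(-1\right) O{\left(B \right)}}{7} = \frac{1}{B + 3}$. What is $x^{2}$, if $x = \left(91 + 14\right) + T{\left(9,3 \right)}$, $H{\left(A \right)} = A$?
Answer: $\frac{531256401}{48400} \approx 10976.0$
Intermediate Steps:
$O{\left(B \right)} = - \frac{7}{3 + B}$ ($O{\left(B \right)} = - \frac{7}{B + 3} = - \frac{7}{3 + B}$)
$T{\left(G,P \right)} = - \frac{P}{8} + \frac{7 G P}{8 \left(3 + 2 G^{2}\right)}$ ($T{\left(G,P \right)} = - \frac{- \frac{7}{3 + G 2 G} G P + P}{8} = - \frac{- \frac{7}{3 + 2 G G} G P + P}{8} = - \frac{- \frac{7}{3 + 2 G^{2}} G P + P}{8} = - \frac{- \frac{7 G}{3 + 2 G^{2}} P + P}{8} = - \frac{- \frac{7 G P}{3 + 2 G^{2}} + P}{8} = - \frac{P - \frac{7 G P}{3 + 2 G^{2}}}{8} = - \frac{P}{8} + \frac{7 G P}{8 \left(3 + 2 G^{2}\right)}$)
$x = \frac{23049}{220}$ ($x = \left(91 + 14\right) + \frac{1}{8} \cdot 3 \frac{1}{3 + 2 \cdot 9^{2}} \left(-3 - 2 \cdot 9^{2} + 7 \cdot 9\right) = 105 + \frac{1}{8} \cdot 3 \frac{1}{3 + 2 \cdot 81} \left(-3 - 162 + 63\right) = 105 + \frac{1}{8} \cdot 3 \frac{1}{3 + 162} \left(-3 - 162 + 63\right) = 105 + \frac{1}{8} \cdot 3 \cdot \frac{1}{165} \left(-102\right) = 105 - \frac{51}{220} = \frac{23049}{220} \approx 104.77$)
$x^{2} = \left(\frac{23049}{220}\right)^{2} = \frac{531256401}{48400}$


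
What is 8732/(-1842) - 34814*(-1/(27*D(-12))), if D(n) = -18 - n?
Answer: -5461831/24867 ≈ -219.64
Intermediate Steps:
8732/(-1842) - 34814*(-1/(27*D(-12))) = 8732/(-1842) - 34814*(-1/(27*(-18 - 1*(-12)))) = 8732*(-1/1842) - 34814*(-1/(27*(-18 + 12))) = -4366/921 - 34814/((-6*(-27))) = -4366/921 - 34814/162 = -4366/921 - 34814*1/162 = -4366/921 - 17407/81 = -5461831/24867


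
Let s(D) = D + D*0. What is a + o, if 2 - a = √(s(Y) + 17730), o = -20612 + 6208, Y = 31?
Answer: -14402 - √17761 ≈ -14535.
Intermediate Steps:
s(D) = D (s(D) = D + 0 = D)
o = -14404
a = 2 - √17761 (a = 2 - √(31 + 17730) = 2 - √17761 ≈ -131.27)
a + o = (2 - √17761) - 14404 = -14402 - √17761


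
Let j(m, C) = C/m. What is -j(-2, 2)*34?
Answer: 34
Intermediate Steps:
-j(-2, 2)*34 = -2/(-2)*34 = -2*(-1)/2*34 = -1*(-1)*34 = 1*34 = 34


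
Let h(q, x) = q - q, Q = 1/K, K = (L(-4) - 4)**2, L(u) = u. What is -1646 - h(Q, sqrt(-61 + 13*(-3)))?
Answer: -1646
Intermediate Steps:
K = 64 (K = (-4 - 4)**2 = (-8)**2 = 64)
Q = 1/64 ≈ 0.015625
h(q, x) = 0
-1646 - h(Q, sqrt(-61 + 13*(-3))) = -1646 - 1*0 = -1646 + 0 = -1646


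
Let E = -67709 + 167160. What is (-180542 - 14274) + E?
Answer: -95365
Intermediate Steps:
E = 99451
(-180542 - 14274) + E = (-180542 - 14274) + 99451 = -194816 + 99451 = -95365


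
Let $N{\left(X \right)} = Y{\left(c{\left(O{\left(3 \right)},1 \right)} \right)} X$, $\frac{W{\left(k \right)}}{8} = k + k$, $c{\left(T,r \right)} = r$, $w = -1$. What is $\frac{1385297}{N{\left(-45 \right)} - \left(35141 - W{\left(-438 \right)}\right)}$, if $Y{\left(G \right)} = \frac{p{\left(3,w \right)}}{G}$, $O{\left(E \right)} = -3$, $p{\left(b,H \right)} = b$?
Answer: $- \frac{44687}{1364} \approx -32.762$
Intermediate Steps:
$W{\left(k \right)} = 16 k$ ($W{\left(k \right)} = 8 \left(k + k\right) = 8 \cdot 2 k = 16 k$)
$Y{\left(G \right)} = \frac{3}{G}$
$N{\left(X \right)} = 3 X$ ($N{\left(X \right)} = \frac{3}{1} X = 3 \cdot 1 X = 3 X$)
$\frac{1385297}{N{\left(-45 \right)} - \left(35141 - W{\left(-438 \right)}\right)} = \frac{1385297}{3 \left(-45\right) - \left(35141 - 16 \left(-438\right)\right)} = \frac{1385297}{-135 - \left(35141 - -7008\right)} = \frac{1385297}{-135 - \left(35141 + 7008\right)} = \frac{1385297}{-135 - 42149} = \frac{1385297}{-42284} = 1385297 \left(- \frac{1}{42284}\right) = - \frac{44687}{1364}$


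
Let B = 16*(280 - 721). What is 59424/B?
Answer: -1238/147 ≈ -8.4218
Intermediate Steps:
B = -7056 (B = 16*(-441) = -7056)
59424/B = 59424/(-7056) = 59424*(-1/7056) = -1238/147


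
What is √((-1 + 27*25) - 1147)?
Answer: I*√473 ≈ 21.749*I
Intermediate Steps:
√((-1 + 27*25) - 1147) = √((-1 + 675) - 1147) = √(674 - 1147) = √(-473) = I*√473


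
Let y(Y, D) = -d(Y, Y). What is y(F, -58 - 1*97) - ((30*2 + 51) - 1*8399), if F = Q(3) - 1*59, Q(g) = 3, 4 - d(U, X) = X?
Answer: 8228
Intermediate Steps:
d(U, X) = 4 - X
F = -56 (F = 3 - 1*59 = 3 - 59 = -56)
y(Y, D) = -4 + Y (y(Y, D) = -(4 - Y) = -4 + Y)
y(F, -58 - 1*97) - ((30*2 + 51) - 1*8399) = (-4 - 56) - ((30*2 + 51) - 1*8399) = -60 - ((60 + 51) - 8399) = -60 - (111 - 8399) = -60 - 1*(-8288) = -60 + 8288 = 8228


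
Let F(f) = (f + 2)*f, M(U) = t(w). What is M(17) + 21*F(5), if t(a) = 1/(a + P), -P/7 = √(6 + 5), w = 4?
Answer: 384401/523 - 7*√11/523 ≈ 734.95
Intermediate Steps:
P = -7*√11 (P = -7*√(6 + 5) = -7*√11 ≈ -23.216)
t(a) = 1/(a - 7*√11)
M(U) = 1/(4 - 7*√11)
F(f) = f*(2 + f) (F(f) = (2 + f)*f = f*(2 + f))
M(17) + 21*F(5) = (-4/523 - 7*√11/523) + 21*(5*(2 + 5)) = (-4/523 - 7*√11/523) + 21*(5*7) = (-4/523 - 7*√11/523) + 21*35 = (-4/523 - 7*√11/523) + 735 = 384401/523 - 7*√11/523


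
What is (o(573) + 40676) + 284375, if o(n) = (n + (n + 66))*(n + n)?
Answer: 1714003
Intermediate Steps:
o(n) = 2*n*(66 + 2*n) (o(n) = (n + (66 + n))*(2*n) = (66 + 2*n)*(2*n) = 2*n*(66 + 2*n))
(o(573) + 40676) + 284375 = (4*573*(33 + 573) + 40676) + 284375 = (4*573*606 + 40676) + 284375 = (1388952 + 40676) + 284375 = 1429628 + 284375 = 1714003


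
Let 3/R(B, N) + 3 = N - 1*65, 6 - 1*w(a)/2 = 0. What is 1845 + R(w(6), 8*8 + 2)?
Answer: 3687/2 ≈ 1843.5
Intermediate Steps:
w(a) = 12 (w(a) = 12 - 2*0 = 12 + 0 = 12)
R(B, N) = 3/(-68 + N) (R(B, N) = 3/(-3 + (N - 1*65)) = 3/(-3 + (N - 65)) = 3/(-3 + (-65 + N)) = 3/(-68 + N))
1845 + R(w(6), 8*8 + 2) = 1845 + 3/(-68 + (8*8 + 2)) = 1845 + 3/(-68 + (64 + 2)) = 1845 + 3/(-68 + 66) = 1845 + 3/(-2) = 1845 + 3*(-½) = 1845 - 3/2 = 3687/2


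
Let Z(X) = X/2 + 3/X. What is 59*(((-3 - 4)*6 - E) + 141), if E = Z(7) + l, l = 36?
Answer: 48793/14 ≈ 3485.2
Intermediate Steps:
Z(X) = X/2 + 3/X (Z(X) = X*(1/2) + 3/X = X/2 + 3/X)
E = 559/14 (E = ((1/2)*7 + 3/7) + 36 = (7/2 + 3*(1/7)) + 36 = (7/2 + 3/7) + 36 = 55/14 + 36 = 559/14 ≈ 39.929)
59*(((-3 - 4)*6 - E) + 141) = 59*(((-3 - 4)*6 - 1*559/14) + 141) = 59*((-7*6 - 559/14) + 141) = 59*((-42 - 559/14) + 141) = 59*(-1147/14 + 141) = 59*(827/14) = 48793/14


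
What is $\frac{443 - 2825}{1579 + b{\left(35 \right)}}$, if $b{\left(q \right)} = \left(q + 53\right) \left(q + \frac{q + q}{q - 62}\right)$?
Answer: $- \frac{64314}{119633} \approx -0.53759$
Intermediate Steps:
$b{\left(q \right)} = \left(53 + q\right) \left(q + \frac{2 q}{-62 + q}\right)$
$\frac{443 - 2825}{1579 + b{\left(35 \right)}} = \frac{443 - 2825}{1579 + \frac{35 \left(-3180 + 35^{2} - 245\right)}{-62 + 35}} = - \frac{2382}{1579 + \frac{35 \left(-3180 + 1225 - 245\right)}{-27}} = - \frac{2382}{1579 + 35 \left(- \frac{1}{27}\right) \left(-2200\right)} = - \frac{2382}{1579 + \frac{77000}{27}} = - \frac{2382}{\frac{119633}{27}} = \left(-2382\right) \frac{27}{119633} = - \frac{64314}{119633}$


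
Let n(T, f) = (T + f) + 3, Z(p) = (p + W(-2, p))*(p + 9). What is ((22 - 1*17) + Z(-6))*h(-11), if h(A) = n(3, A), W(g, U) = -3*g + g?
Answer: 5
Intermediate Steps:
W(g, U) = -2*g
Z(p) = (4 + p)*(9 + p) (Z(p) = (p - 2*(-2))*(p + 9) = (p + 4)*(9 + p) = (4 + p)*(9 + p))
n(T, f) = 3 + T + f
h(A) = 6 + A (h(A) = 3 + 3 + A = 6 + A)
((22 - 1*17) + Z(-6))*h(-11) = ((22 - 1*17) + (36 + (-6)² + 13*(-6)))*(6 - 11) = ((22 - 17) + (36 + 36 - 78))*(-5) = (5 - 6)*(-5) = -1*(-5) = 5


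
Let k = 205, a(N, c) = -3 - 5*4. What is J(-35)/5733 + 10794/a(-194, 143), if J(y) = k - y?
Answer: -20625494/43953 ≈ -469.26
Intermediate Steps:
a(N, c) = -23 (a(N, c) = -3 - 20 = -23)
J(y) = 205 - y
J(-35)/5733 + 10794/a(-194, 143) = (205 - 1*(-35))/5733 + 10794/(-23) = (205 + 35)*(1/5733) + 10794*(-1/23) = 240*(1/5733) - 10794/23 = 80/1911 - 10794/23 = -20625494/43953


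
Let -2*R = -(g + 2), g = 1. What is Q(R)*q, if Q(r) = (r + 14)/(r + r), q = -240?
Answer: -1240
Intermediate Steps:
R = 3/2 (R = -(-1)*(1 + 2)/2 = -(-1)*3/2 = -½*(-3) = 3/2 ≈ 1.5000)
Q(r) = (14 + r)/(2*r) (Q(r) = (14 + r)/((2*r)) = (14 + r)*(1/(2*r)) = (14 + r)/(2*r))
Q(R)*q = ((14 + 3/2)/(2*(3/2)))*(-240) = ((½)*(⅔)*(31/2))*(-240) = (31/6)*(-240) = -1240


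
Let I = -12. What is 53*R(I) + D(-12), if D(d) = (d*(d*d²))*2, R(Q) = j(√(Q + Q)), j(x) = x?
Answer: 41472 + 106*I*√6 ≈ 41472.0 + 259.65*I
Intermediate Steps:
R(Q) = √2*√Q (R(Q) = √(Q + Q) = √(2*Q) = √2*√Q)
D(d) = 2*d⁴ (D(d) = (d*d³)*2 = d⁴*2 = 2*d⁴)
53*R(I) + D(-12) = 53*(√2*√(-12)) + 2*(-12)⁴ = 53*(√2*(2*I*√3)) + 2*20736 = 53*(2*I*√6) + 41472 = 106*I*√6 + 41472 = 41472 + 106*I*√6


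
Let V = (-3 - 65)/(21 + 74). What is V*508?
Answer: -34544/95 ≈ -363.62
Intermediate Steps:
V = -68/95 ≈ -0.71579
V*508 = -68/95*508 = -34544/95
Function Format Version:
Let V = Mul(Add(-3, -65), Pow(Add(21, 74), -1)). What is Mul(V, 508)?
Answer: Rational(-34544, 95) ≈ -363.62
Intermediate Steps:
V = Rational(-68, 95) (V = Mul(-68, Pow(95, -1)) = Mul(-68, Rational(1, 95)) = Rational(-68, 95) ≈ -0.71579)
Mul(V, 508) = Mul(Rational(-68, 95), 508) = Rational(-34544, 95)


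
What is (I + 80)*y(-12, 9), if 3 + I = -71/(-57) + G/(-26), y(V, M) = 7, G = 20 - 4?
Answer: 402668/741 ≈ 543.41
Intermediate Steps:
G = 16
I = -1756/741 (I = -3 + (-71/(-57) + 16/(-26)) = -3 + (-71*(-1/57) + 16*(-1/26)) = -3 + (71/57 - 8/13) = -3 + 467/741 = -1756/741 ≈ -2.3698)
(I + 80)*y(-12, 9) = (-1756/741 + 80)*7 = (57524/741)*7 = 402668/741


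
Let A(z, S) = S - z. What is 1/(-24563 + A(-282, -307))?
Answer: -1/24588 ≈ -4.0670e-5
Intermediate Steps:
1/(-24563 + A(-282, -307)) = 1/(-24563 + (-307 - 1*(-282))) = 1/(-24563 + (-307 + 282)) = 1/(-24563 - 25) = 1/(-24588) = -1/24588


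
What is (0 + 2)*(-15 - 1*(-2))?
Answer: -26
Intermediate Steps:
(0 + 2)*(-15 - 1*(-2)) = 2*(-15 + 2) = 2*(-13) = -26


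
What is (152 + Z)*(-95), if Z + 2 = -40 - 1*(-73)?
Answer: -17385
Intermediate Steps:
Z = 31 (Z = -2 + (-40 - 1*(-73)) = -2 + (-40 + 73) = -2 + 33 = 31)
(152 + Z)*(-95) = (152 + 31)*(-95) = 183*(-95) = -17385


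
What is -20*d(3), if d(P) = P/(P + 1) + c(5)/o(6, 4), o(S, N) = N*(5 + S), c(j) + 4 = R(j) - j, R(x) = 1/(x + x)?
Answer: -241/22 ≈ -10.955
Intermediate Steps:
R(x) = 1/(2*x)
c(j) = -4 + 1/(2*j) - j (c(j) = -4 + (1/(2*j) - j) = -4 + 1/(2*j) - j)
d(P) = -89/440 + P/(1 + P) (d(P) = P/(P + 1) + (-4 + (½)/5 - 1*5)/((4*(5 + 6))) = P/(1 + P) + (-4 + (½)*(⅕) - 5)/((4*11)) = P/(1 + P) + (-4 + ⅒ - 5)/44 = P/(1 + P) - 89/10*1/44 = P/(1 + P) - 89/440 = -89/440 + P/(1 + P))
-20*d(3) = -(-89 + 351*3)/(22*(1 + 3)) = -(-89 + 1053)/(22*4) = -964/(22*4) = -20*241/440 = -241/22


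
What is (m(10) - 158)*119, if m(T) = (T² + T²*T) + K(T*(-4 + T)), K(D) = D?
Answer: 119238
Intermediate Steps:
m(T) = T² + T³ + T*(-4 + T) (m(T) = (T² + T²*T) + T*(-4 + T) = (T² + T³) + T*(-4 + T) = T² + T³ + T*(-4 + T))
(m(10) - 158)*119 = (10*(-4 + 10² + 2*10) - 158)*119 = (10*(-4 + 100 + 20) - 158)*119 = (10*116 - 158)*119 = (1160 - 158)*119 = 1002*119 = 119238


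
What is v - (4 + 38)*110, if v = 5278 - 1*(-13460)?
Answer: 14118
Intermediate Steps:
v = 18738 (v = 5278 + 13460 = 18738)
v - (4 + 38)*110 = 18738 - (4 + 38)*110 = 18738 - 42*110 = 18738 - 1*4620 = 18738 - 4620 = 14118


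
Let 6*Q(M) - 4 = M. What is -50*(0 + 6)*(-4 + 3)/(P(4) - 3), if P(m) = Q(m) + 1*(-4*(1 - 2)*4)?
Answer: 900/43 ≈ 20.930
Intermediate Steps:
Q(M) = ⅔ + M/6
P(m) = 50/3 + m/6 (P(m) = (⅔ + m/6) + 1*(-4*(1 - 2)*4) = (⅔ + m/6) + 1*(-4*(-1)*4) = (⅔ + m/6) + 1*(4*4) = (⅔ + m/6) + 1*16 = (⅔ + m/6) + 16 = 50/3 + m/6)
-50*(0 + 6)*(-4 + 3)/(P(4) - 3) = -50*(0 + 6)*(-4 + 3)/((50/3 + (⅙)*4) - 3) = -300*(-1/((50/3 + ⅔) - 3)) = -300*(-1/(52/3 - 3)) = -300*(-1/43/3) = -300*(-1*3/43) = -300*(-3)/43 = -50*(-18/43) = 900/43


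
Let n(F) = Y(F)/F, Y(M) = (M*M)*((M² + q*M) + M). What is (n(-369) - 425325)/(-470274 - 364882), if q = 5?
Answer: 12462942/208789 ≈ 59.692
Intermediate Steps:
Y(M) = M²*(M² + 6*M) (Y(M) = (M*M)*((M² + 5*M) + M) = M²*(M² + 6*M))
n(F) = F²*(6 + F) (n(F) = (F³*(6 + F))/F = F²*(6 + F))
(n(-369) - 425325)/(-470274 - 364882) = ((-369)²*(6 - 369) - 425325)/(-470274 - 364882) = (136161*(-363) - 425325)/(-835156) = (-49426443 - 425325)*(-1/835156) = -49851768*(-1/835156) = 12462942/208789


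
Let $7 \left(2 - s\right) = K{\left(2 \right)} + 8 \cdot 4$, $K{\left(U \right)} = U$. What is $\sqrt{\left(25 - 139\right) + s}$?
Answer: $\frac{i \sqrt{5726}}{7} \approx 10.81 i$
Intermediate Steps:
$s = - \frac{20}{7}$ ($s = 2 - \frac{2 + 8 \cdot 4}{7} = 2 - \frac{2 + 32}{7} = 2 - \frac{34}{7} = - \frac{20}{7} \approx -2.8571$)
$\sqrt{\left(25 - 139\right) + s} = \sqrt{\left(25 - 139\right) - \frac{20}{7}} = \sqrt{-114 - \frac{20}{7}} = \sqrt{- \frac{818}{7}} = \frac{i \sqrt{5726}}{7}$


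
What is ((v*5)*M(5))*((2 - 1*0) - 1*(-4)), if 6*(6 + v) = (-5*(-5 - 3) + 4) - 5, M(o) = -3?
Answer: -45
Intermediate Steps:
v = 1/2 (v = -6 + ((-5*(-5 - 3) + 4) - 5)/6 = -6 + ((-5*(-8) + 4) - 5)/6 = -6 + ((40 + 4) - 5)/6 = -6 + (44 - 5)/6 = -6 + (1/6)*39 = -6 + 13/2 = 1/2 ≈ 0.50000)
((v*5)*M(5))*((2 - 1*0) - 1*(-4)) = (((1/2)*5)*(-3))*((2 - 1*0) - 1*(-4)) = ((5/2)*(-3))*((2 + 0) + 4) = -15*(2 + 4)/2 = -15/2*6 = -45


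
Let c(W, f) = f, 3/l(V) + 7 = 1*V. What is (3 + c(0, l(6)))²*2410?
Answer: 0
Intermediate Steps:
l(V) = 3/(-7 + V) (l(V) = 3/(-7 + 1*V) = 3/(-7 + V))
(3 + c(0, l(6)))²*2410 = (3 + 3/(-7 + 6))²*2410 = (3 + 3/(-1))²*2410 = (3 + 3*(-1))²*2410 = (3 - 3)²*2410 = 0²*2410 = 0*2410 = 0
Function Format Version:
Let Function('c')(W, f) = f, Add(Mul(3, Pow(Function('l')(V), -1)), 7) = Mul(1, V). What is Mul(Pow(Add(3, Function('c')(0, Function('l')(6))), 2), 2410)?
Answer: 0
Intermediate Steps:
Function('l')(V) = Mul(3, Pow(Add(-7, V), -1)) (Function('l')(V) = Mul(3, Pow(Add(-7, Mul(1, V)), -1)) = Mul(3, Pow(Add(-7, V), -1)))
Mul(Pow(Add(3, Function('c')(0, Function('l')(6))), 2), 2410) = Mul(Pow(Add(3, Mul(3, Pow(Add(-7, 6), -1))), 2), 2410) = Mul(Pow(Add(3, Mul(3, Pow(-1, -1))), 2), 2410) = Mul(Pow(Add(3, Mul(3, -1)), 2), 2410) = Mul(Pow(Add(3, -3), 2), 2410) = Mul(Pow(0, 2), 2410) = Mul(0, 2410) = 0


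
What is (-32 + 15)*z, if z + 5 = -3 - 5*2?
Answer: 306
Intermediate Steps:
z = -18 (z = -5 + (-3 - 5*2) = -5 + (-3 - 10) = -5 - 13 = -18)
(-32 + 15)*z = (-32 + 15)*(-18) = -17*(-18) = 306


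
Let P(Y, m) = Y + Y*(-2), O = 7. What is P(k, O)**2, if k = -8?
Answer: 64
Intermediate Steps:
P(Y, m) = -Y (P(Y, m) = Y - 2*Y = -Y)
P(k, O)**2 = (-1*(-8))**2 = 8**2 = 64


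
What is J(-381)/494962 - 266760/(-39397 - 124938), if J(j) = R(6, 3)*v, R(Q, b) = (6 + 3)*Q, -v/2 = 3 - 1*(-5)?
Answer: 13189407768/8133958027 ≈ 1.6215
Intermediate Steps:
v = -16 (v = -2*(3 - 1*(-5)) = -2*(3 + 5) = -2*8 = -16)
R(Q, b) = 9*Q
J(j) = -864 (J(j) = (9*6)*(-16) = 54*(-16) = -864)
J(-381)/494962 - 266760/(-39397 - 124938) = -864/494962 - 266760/(-39397 - 124938) = -864*1/494962 - 266760/(-164335) = -432/247481 - 266760*(-1/164335) = -432/247481 + 53352/32867 = 13189407768/8133958027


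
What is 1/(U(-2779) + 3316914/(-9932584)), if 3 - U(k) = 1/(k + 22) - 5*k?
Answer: -13692067044/190214762774905 ≈ -7.1982e-5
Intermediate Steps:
U(k) = 3 - 1/(22 + k) + 5*k (U(k) = 3 - (1/(k + 22) - 5*k) = 3 - (1/(22 + k) - 5*k) = 3 + (-1/(22 + k) + 5*k) = 3 - 1/(22 + k) + 5*k)
1/(U(-2779) + 3316914/(-9932584)) = 1/((65 + 5*(-2779)² + 113*(-2779))/(22 - 2779) + 3316914/(-9932584)) = 1/((65 + 5*7722841 - 314027)/(-2757) + 3316914*(-1/9932584)) = 1/(-(65 + 38614205 - 314027)/2757 - 1658457/4966292) = 1/(-1/2757*38300243 - 1658457/4966292) = 1/(-38300243/2757 - 1658457/4966292) = 1/(-190214762774905/13692067044) = -13692067044/190214762774905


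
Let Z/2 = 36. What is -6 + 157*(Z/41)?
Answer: 11058/41 ≈ 269.71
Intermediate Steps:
Z = 72 (Z = 2*36 = 72)
-6 + 157*(Z/41) = -6 + 157*(72/41) = -6 + 11304/41 = 11058/41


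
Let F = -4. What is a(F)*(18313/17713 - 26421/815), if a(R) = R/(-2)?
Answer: -906140156/14436095 ≈ -62.769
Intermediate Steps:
a(R) = -R/2 (a(R) = R*(-½) = -R/2)
a(F)*(18313/17713 - 26421/815) = (-½*(-4))*(18313/17713 - 26421/815) = 2*(18313*(1/17713) - 26421*1/815) = 2*(18313/17713 - 26421/815) = 2*(-453070078/14436095) = -906140156/14436095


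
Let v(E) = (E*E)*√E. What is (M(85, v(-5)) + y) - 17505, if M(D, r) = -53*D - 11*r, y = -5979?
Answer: -27989 - 275*I*√5 ≈ -27989.0 - 614.92*I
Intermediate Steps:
v(E) = E^(5/2) (v(E) = E²*√E = E^(5/2))
(M(85, v(-5)) + y) - 17505 = ((-53*85 - 275*I*√5) - 5979) - 17505 = ((-4505 - 275*I*√5) - 5979) - 17505 = (-10484 - 275*I*√5) - 17505 = -27989 - 275*I*√5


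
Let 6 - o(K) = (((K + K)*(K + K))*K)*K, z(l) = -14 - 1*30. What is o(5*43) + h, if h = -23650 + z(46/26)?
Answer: -8547026188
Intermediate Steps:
z(l) = -44 (z(l) = -14 - 30 = -44)
o(K) = 6 - 4*K⁴ (o(K) = 6 - ((K + K)*(K + K))*K*K = 6 - ((2*K)*(2*K))*K*K = 6 - (4*K²)*K*K = 6 - 4*K³*K = 6 - 4*K⁴)
h = -23694 (h = -23650 - 44 = -23694)
o(5*43) + h = (6 - 4*(5*43)⁴) - 23694 = (6 - 4*215⁴) - 23694 = (6 - 4*2136750625) - 23694 = (6 - 8547002500) - 23694 = -8547002494 - 23694 = -8547026188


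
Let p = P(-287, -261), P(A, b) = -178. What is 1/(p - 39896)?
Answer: -1/40074 ≈ -2.4954e-5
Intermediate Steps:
p = -178
1/(p - 39896) = 1/(-178 - 39896) = 1/(-40074) = -1/40074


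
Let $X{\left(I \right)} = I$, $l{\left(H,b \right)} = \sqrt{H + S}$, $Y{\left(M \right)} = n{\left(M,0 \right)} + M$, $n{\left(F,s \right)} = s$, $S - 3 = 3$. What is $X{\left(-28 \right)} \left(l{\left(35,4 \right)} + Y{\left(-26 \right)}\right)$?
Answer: $728 - 28 \sqrt{41} \approx 548.71$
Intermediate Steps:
$S = 6$ ($S = 3 + 3 = 6$)
$Y{\left(M \right)} = M$ ($Y{\left(M \right)} = 0 + M = M$)
$l{\left(H,b \right)} = \sqrt{6 + H}$ ($l{\left(H,b \right)} = \sqrt{H + 6} = \sqrt{6 + H}$)
$X{\left(-28 \right)} \left(l{\left(35,4 \right)} + Y{\left(-26 \right)}\right) = - 28 \left(\sqrt{6 + 35} - 26\right) = - 28 \left(\sqrt{41} - 26\right) = - 28 \left(-26 + \sqrt{41}\right) = 728 - 28 \sqrt{41}$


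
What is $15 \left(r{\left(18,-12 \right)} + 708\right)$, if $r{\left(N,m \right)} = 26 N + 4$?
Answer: $17700$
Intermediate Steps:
$r{\left(N,m \right)} = 4 + 26 N$
$15 \left(r{\left(18,-12 \right)} + 708\right) = 15 \left(\left(4 + 26 \cdot 18\right) + 708\right) = 15 \left(\left(4 + 468\right) + 708\right) = 15 \left(472 + 708\right) = 15 \cdot 1180 = 17700$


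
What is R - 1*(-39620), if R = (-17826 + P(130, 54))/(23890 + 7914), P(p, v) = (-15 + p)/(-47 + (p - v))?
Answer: 36541643081/922316 ≈ 39619.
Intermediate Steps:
P(p, v) = (-15 + p)/(-47 + p - v)
R = -516839/922316 (R = (-17826 + (15 - 1*130)/(47 + 54 - 1*130))/(23890 + 7914) = (-17826 + (15 - 130)/(47 + 54 - 130))/31804 = (-17826 - 115/(-29))*(1/31804) = (-17826 - 1/29*(-115))*(1/31804) = (-17826 + 115/29)*(1/31804) = -516839/29*1/31804 = -516839/922316 ≈ -0.56037)
R - 1*(-39620) = -516839/922316 - 1*(-39620) = -516839/922316 + 39620 = 36541643081/922316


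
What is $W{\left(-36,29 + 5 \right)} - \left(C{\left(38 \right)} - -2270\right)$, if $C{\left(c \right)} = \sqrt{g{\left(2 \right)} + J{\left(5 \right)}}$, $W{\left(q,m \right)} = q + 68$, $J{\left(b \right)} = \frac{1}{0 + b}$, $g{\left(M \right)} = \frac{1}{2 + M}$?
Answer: $-2238 - \frac{3 \sqrt{5}}{10} \approx -2238.7$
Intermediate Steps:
$J{\left(b \right)} = \frac{1}{b}$
$W{\left(q,m \right)} = 68 + q$
$C{\left(c \right)} = \frac{3 \sqrt{5}}{10}$ ($C{\left(c \right)} = \sqrt{\frac{1}{2 + 2} + \frac{1}{5}} = \sqrt{\frac{1}{4} + \frac{1}{5}} = \sqrt{\frac{9}{20}} = \frac{3 \sqrt{5}}{10}$)
$W{\left(-36,29 + 5 \right)} - \left(C{\left(38 \right)} - -2270\right) = \left(68 - 36\right) - \left(\frac{3 \sqrt{5}}{10} - -2270\right) = 32 - \left(\frac{3 \sqrt{5}}{10} + 2270\right) = 32 - \left(2270 + \frac{3 \sqrt{5}}{10}\right) = -2238 - \frac{3 \sqrt{5}}{10}$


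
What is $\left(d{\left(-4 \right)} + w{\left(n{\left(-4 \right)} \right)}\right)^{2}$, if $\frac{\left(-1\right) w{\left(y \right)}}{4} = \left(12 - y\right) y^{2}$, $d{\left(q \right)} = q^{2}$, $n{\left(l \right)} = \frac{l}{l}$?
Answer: $784$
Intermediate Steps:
$n{\left(l \right)} = 1$
$w{\left(y \right)} = - 4 y^{2} \left(12 - y\right)$ ($w{\left(y \right)} = - 4 \left(12 - y\right) y^{2} = - 4 y^{2} \left(12 - y\right)$)
$\left(d{\left(-4 \right)} + w{\left(n{\left(-4 \right)} \right)}\right)^{2} = \left(\left(-4\right)^{2} + 4 \cdot 1^{2} \left(-12 + 1\right)\right)^{2} = \left(16 + 4 \cdot 1 \left(-11\right)\right)^{2} = \left(16 - 44\right)^{2} = \left(-28\right)^{2} = 784$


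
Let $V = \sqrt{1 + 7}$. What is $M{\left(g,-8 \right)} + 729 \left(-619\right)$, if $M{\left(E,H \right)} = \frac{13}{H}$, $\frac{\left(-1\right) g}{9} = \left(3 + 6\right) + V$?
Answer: $- \frac{3610021}{8} \approx -4.5125 \cdot 10^{5}$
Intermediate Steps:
$V = 2 \sqrt{2}$ ($V = \sqrt{8} = 2 \sqrt{2} \approx 2.8284$)
$g = -81 - 18 \sqrt{2}$ ($g = - 9 \left(\left(3 + 6\right) + 2 \sqrt{2}\right) = - 9 \left(9 + 2 \sqrt{2}\right) = -81 - 18 \sqrt{2} \approx -106.46$)
$M{\left(g,-8 \right)} + 729 \left(-619\right) = \frac{13}{-8} + 729 \left(-619\right) = 13 \left(- \frac{1}{8}\right) - 451251 = - \frac{13}{8} - 451251 = - \frac{3610021}{8}$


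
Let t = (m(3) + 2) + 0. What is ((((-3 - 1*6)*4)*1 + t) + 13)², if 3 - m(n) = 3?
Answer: 441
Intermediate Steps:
m(n) = 0 (m(n) = 3 - 1*3 = 3 - 3 = 0)
t = 2 (t = (0 + 2) + 0 = 2 + 0 = 2)
((((-3 - 1*6)*4)*1 + t) + 13)² = ((((-3 - 1*6)*4)*1 + 2) + 13)² = ((((-3 - 6)*4)*1 + 2) + 13)² = ((-9*4*1 + 2) + 13)² = ((-36*1 + 2) + 13)² = ((-36 + 2) + 13)² = (-34 + 13)² = (-21)² = 441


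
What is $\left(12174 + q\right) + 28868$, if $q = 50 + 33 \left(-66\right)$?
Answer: $38914$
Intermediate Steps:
$q = -2128$ ($q = 50 - 2178 = -2128$)
$\left(12174 + q\right) + 28868 = \left(12174 - 2128\right) + 28868 = 10046 + 28868 = 38914$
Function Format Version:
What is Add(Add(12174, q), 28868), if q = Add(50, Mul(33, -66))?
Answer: 38914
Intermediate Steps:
q = -2128 (q = Add(50, -2178) = -2128)
Add(Add(12174, q), 28868) = Add(Add(12174, -2128), 28868) = Add(10046, 28868) = 38914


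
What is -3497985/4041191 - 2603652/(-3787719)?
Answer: -53480965033/300135214379 ≈ -0.17819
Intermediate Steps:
-3497985/4041191 - 2603652/(-3787719) = -3497985*1/4041191 - 2603652*(-1/3787719) = -3497985/4041191 + 51052/74269 = -53480965033/300135214379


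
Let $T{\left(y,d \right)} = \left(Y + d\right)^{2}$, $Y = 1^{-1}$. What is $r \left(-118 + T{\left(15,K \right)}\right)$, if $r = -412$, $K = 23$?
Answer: $-188696$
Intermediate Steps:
$Y = 1$
$T{\left(y,d \right)} = \left(1 + d\right)^{2}$
$r \left(-118 + T{\left(15,K \right)}\right) = - 412 \left(-118 + \left(1 + 23\right)^{2}\right) = - 412 \left(-118 + 24^{2}\right) = - 412 \left(-118 + 576\right) = \left(-412\right) 458 = -188696$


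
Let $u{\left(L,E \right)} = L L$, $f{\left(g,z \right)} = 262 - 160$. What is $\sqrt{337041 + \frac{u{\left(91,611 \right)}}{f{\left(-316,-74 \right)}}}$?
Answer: $\frac{\sqrt{3507419226}}{102} \approx 580.62$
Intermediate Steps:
$f{\left(g,z \right)} = 102$ ($f{\left(g,z \right)} = 262 - 160 = 102$)
$u{\left(L,E \right)} = L^{2}$
$\sqrt{337041 + \frac{u{\left(91,611 \right)}}{f{\left(-316,-74 \right)}}} = \sqrt{337041 + \frac{91^{2}}{102}} = \sqrt{337041 + 8281 \cdot \frac{1}{102}} = \sqrt{337041 + \frac{8281}{102}} = \sqrt{\frac{34386463}{102}} = \frac{\sqrt{3507419226}}{102}$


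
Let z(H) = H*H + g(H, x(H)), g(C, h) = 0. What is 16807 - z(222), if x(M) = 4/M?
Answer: -32477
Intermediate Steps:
z(H) = H² (z(H) = H*H + 0 = H² + 0 = H²)
16807 - z(222) = 16807 - 1*222² = 16807 - 1*49284 = 16807 - 49284 = -32477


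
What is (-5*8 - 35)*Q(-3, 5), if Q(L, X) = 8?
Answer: -600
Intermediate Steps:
(-5*8 - 35)*Q(-3, 5) = (-5*8 - 35)*8 = (-40 - 35)*8 = -75*8 = -600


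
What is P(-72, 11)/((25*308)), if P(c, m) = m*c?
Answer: -18/175 ≈ -0.10286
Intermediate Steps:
P(c, m) = c*m
P(-72, 11)/((25*308)) = (-72*11)/((25*308)) = -792/7700 = -792*1/7700 = -18/175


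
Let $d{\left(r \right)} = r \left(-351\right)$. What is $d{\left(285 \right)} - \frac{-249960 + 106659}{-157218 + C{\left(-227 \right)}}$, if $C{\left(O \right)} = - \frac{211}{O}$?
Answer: $- \frac{3570109118952}{35688275} \approx -1.0004 \cdot 10^{5}$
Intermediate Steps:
$d{\left(r \right)} = - 351 r$
$d{\left(285 \right)} - \frac{-249960 + 106659}{-157218 + C{\left(-227 \right)}} = \left(-351\right) 285 - \frac{-249960 + 106659}{-157218 - \frac{211}{-227}} = -100035 - - \frac{143301}{-157218 - - \frac{211}{227}} = -100035 - - \frac{143301}{-157218 + \frac{211}{227}} = -100035 - - \frac{143301}{- \frac{35688275}{227}} = -100035 - \left(-143301\right) \left(- \frac{227}{35688275}\right) = -100035 - \frac{32529327}{35688275} = - \frac{3570109118952}{35688275}$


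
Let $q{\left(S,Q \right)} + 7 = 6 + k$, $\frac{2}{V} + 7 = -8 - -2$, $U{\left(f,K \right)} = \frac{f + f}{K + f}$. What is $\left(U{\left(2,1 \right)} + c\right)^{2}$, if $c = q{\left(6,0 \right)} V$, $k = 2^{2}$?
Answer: $\frac{1156}{1521} \approx 0.76003$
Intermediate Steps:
$k = 4$
$U{\left(f,K \right)} = \frac{2 f}{K + f}$
$V = - \frac{2}{13}$ ($V = \frac{2}{-7 - 6} = \frac{2}{-13} = 2 \left(- \frac{1}{13}\right) = - \frac{2}{13} \approx -0.15385$)
$q{\left(S,Q \right)} = 3$ ($q{\left(S,Q \right)} = -7 + \left(6 + 4\right) = -7 + 10 = 3$)
$c = - \frac{6}{13}$ ($c = 3 \left(- \frac{2}{13}\right) = - \frac{6}{13} \approx -0.46154$)
$\left(U{\left(2,1 \right)} + c\right)^{2} = \left(2 \cdot 2 \frac{1}{1 + 2} - \frac{6}{13}\right)^{2} = \left(2 \cdot 2 \cdot \frac{1}{3} - \frac{6}{13}\right)^{2} = \left(\frac{4}{3} - \frac{6}{13}\right)^{2} = \left(\frac{34}{39}\right)^{2} = \frac{1156}{1521}$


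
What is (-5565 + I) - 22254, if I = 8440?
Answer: -19379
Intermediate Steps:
(-5565 + I) - 22254 = (-5565 + 8440) - 22254 = 2875 - 22254 = -19379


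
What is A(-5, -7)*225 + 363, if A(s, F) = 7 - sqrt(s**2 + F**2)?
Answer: 1938 - 225*sqrt(74) ≈ 2.4768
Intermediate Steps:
A(s, F) = 7 - sqrt(F**2 + s**2)
A(-5, -7)*225 + 363 = (7 - sqrt((-7)**2 + (-5)**2))*225 + 363 = (7 - sqrt(49 + 25))*225 + 363 = (7 - sqrt(74))*225 + 363 = (1575 - 225*sqrt(74)) + 363 = 1938 - 225*sqrt(74)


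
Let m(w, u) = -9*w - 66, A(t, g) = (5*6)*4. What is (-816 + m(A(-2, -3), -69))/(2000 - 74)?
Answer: -109/107 ≈ -1.0187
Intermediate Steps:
A(t, g) = 120 (A(t, g) = 30*4 = 120)
m(w, u) = -66 - 9*w
(-816 + m(A(-2, -3), -69))/(2000 - 74) = (-816 + (-66 - 9*120))/(2000 - 74) = (-816 + (-66 - 1080))/1926 = (-816 - 1146)*(1/1926) = -1962*1/1926 = -109/107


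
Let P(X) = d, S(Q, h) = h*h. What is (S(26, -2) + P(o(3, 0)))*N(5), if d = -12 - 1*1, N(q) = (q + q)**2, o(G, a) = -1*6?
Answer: -900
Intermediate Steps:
o(G, a) = -6
S(Q, h) = h**2
N(q) = 4*q**2 (N(q) = (2*q)**2 = 4*q**2)
d = -13 (d = -12 - 1 = -13)
P(X) = -13
(S(26, -2) + P(o(3, 0)))*N(5) = ((-2)**2 - 13)*(4*5**2) = (4 - 13)*(4*25) = -9*100 = -900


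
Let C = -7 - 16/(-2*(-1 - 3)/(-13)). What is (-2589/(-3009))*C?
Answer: 16397/1003 ≈ 16.348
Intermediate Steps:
C = 19 (C = -7 - 16/(-2*(-4)*(-1/13)) = -7 - 16/(8*(-1/13)) = -7 - 16/(-8/13) = -7 - 16*(-13)/8 = -7 - 1*(-26) = -7 + 26 = 19)
(-2589/(-3009))*C = -2589/(-3009)*19 = -2589*(-1/3009)*19 = (863/1003)*19 = 16397/1003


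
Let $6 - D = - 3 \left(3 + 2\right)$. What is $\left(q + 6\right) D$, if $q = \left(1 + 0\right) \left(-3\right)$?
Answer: $63$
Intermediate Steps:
$q = -3$ ($q = 1 \left(-3\right) = -3$)
$D = 21$ ($D = 6 - - 3 \left(3 + 2\right) = 6 - \left(-3\right) 5 = 6 - -15 = 6 + 15 = 21$)
$\left(q + 6\right) D = \left(-3 + 6\right) 21 = 3 \cdot 21 = 63$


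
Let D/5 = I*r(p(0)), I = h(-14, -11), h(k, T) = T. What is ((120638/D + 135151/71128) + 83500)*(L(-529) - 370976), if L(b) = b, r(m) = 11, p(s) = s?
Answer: -266347520374907991/8606488 ≈ -3.0947e+10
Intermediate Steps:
I = -11
D = -605 (D = 5*(-11*11) = 5*(-121) = -605)
((120638/D + 135151/71128) + 83500)*(L(-529) - 370976) = ((120638/(-605) + 135151/71128) + 83500)*(-529 - 370976) = ((120638*(-1/605) + 135151*(1/71128)) + 83500)*(-371505) = ((-120638/605 + 135151/71128) + 83500)*(-371505) = (-8498973309/43032440 + 83500)*(-371505) = (3584709766691/43032440)*(-371505) = -266347520374907991/8606488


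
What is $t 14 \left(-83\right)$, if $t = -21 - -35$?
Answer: $-16268$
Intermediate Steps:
$t = 14$ ($t = -21 + 35 = 14$)
$t 14 \left(-83\right) = 14 \cdot 14 \left(-83\right) = 196 \left(-83\right) = -16268$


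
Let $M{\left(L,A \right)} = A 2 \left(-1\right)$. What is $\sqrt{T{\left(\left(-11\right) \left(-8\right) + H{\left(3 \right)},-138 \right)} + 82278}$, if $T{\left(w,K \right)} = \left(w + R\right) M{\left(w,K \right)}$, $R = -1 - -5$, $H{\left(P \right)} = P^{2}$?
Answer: $\sqrt{110154} \approx 331.89$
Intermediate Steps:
$M{\left(L,A \right)} = - 2 A$ ($M{\left(L,A \right)} = 2 A \left(-1\right) = - 2 A$)
$R = 4$ ($R = -1 + 5 = 4$)
$T{\left(w,K \right)} = - 2 K \left(4 + w\right)$ ($T{\left(w,K \right)} = \left(w + 4\right) \left(- 2 K\right) = \left(4 + w\right) \left(- 2 K\right) = - 2 K \left(4 + w\right)$)
$\sqrt{T{\left(\left(-11\right) \left(-8\right) + H{\left(3 \right)},-138 \right)} + 82278} = \sqrt{\left(-2\right) \left(-138\right) \left(4 + \left(\left(-11\right) \left(-8\right) + 3^{2}\right)\right) + 82278} = \sqrt{\left(-2\right) \left(-138\right) \left(4 + \left(88 + 9\right)\right) + 82278} = \sqrt{\left(-2\right) \left(-138\right) \left(4 + 97\right) + 82278} = \sqrt{\left(-2\right) \left(-138\right) 101 + 82278} = \sqrt{27876 + 82278} = \sqrt{110154}$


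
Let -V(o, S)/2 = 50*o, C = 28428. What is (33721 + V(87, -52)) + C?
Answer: 53449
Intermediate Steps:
V(o, S) = -100*o
(33721 + V(87, -52)) + C = (33721 - 100*87) + 28428 = (33721 - 8700) + 28428 = 25021 + 28428 = 53449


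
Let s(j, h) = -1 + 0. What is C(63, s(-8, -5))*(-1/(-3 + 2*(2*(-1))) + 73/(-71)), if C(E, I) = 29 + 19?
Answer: -21120/497 ≈ -42.495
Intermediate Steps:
s(j, h) = -1
C(E, I) = 48
C(63, s(-8, -5))*(-1/(-3 + 2*(2*(-1))) + 73/(-71)) = 48*(-1/(-3 + 2*(2*(-1))) + 73/(-71)) = 48*(-1/(-3 + 2*(-2)) + 73*(-1/71)) = 48*(-1/(-3 - 4) - 73/71) = 48*(-1/(-7) - 73/71) = 48*(-1*(-1/7) - 73/71) = 48*(1/7 - 73/71) = 48*(-440/497) = -21120/497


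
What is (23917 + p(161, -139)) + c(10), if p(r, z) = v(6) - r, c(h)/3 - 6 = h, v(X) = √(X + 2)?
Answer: 23804 + 2*√2 ≈ 23807.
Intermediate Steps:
v(X) = √(2 + X)
c(h) = 18 + 3*h
p(r, z) = -r + 2*√2 (p(r, z) = √(2 + 6) - r = √8 - r = 2*√2 - r = -r + 2*√2)
(23917 + p(161, -139)) + c(10) = (23917 + (-1*161 + 2*√2)) + (18 + 3*10) = (23917 + (-161 + 2*√2)) + (18 + 30) = (23756 + 2*√2) + 48 = 23804 + 2*√2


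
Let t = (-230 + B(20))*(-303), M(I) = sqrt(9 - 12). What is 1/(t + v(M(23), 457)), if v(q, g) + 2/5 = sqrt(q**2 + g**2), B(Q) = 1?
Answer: 1734665/120357285339 - 275*sqrt(1726)/120357285339 ≈ 1.4318e-5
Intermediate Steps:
M(I) = I*sqrt(3) (M(I) = sqrt(-3) = I*sqrt(3))
v(q, g) = -2/5 + sqrt(g**2 + q**2) (v(q, g) = -2/5 + sqrt(q**2 + g**2) = -2/5 + sqrt(g**2 + q**2))
t = 69387 (t = (-230 + 1)*(-303) = -229*(-303) = 69387)
1/(t + v(M(23), 457)) = 1/(69387 + (-2/5 + sqrt(457**2 + (I*sqrt(3))**2))) = 1/(69387 + (-2/5 + sqrt(208849 - 3))) = 1/(69387 + (-2/5 + sqrt(208846))) = 1/(69387 + (-2/5 + 11*sqrt(1726))) = 1/(346933/5 + 11*sqrt(1726))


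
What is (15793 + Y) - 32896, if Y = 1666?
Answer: -15437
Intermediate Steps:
(15793 + Y) - 32896 = (15793 + 1666) - 32896 = 17459 - 32896 = -15437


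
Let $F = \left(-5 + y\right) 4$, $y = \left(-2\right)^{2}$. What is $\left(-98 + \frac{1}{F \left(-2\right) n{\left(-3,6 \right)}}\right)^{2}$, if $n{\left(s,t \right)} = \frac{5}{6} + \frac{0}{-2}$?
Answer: $\frac{3829849}{400} \approx 9574.6$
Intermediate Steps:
$y = 4$
$n{\left(s,t \right)} = \frac{5}{6}$ ($n{\left(s,t \right)} = 5 \cdot \frac{1}{6} + 0 \left(- \frac{1}{2}\right) = \frac{5}{6} + 0 = \frac{5}{6}$)
$F = -4$ ($F = \left(-5 + 4\right) 4 = \left(-1\right) 4 = -4$)
$\left(-98 + \frac{1}{F \left(-2\right) n{\left(-3,6 \right)}}\right)^{2} = \left(-98 + \frac{1}{\left(-4\right) \left(-2\right) \frac{5}{6}}\right)^{2} = \left(-98 + \frac{1}{8 \cdot \frac{5}{6}}\right)^{2} = \left(-98 + \frac{1}{\frac{20}{3}}\right)^{2} = \left(-98 + \frac{3}{20}\right)^{2} = \left(- \frac{1957}{20}\right)^{2} = \frac{3829849}{400}$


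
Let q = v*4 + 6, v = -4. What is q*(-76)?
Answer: 760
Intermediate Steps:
q = -10 (q = -4*4 + 6 = -16 + 6 = -10)
q*(-76) = -10*(-76) = 760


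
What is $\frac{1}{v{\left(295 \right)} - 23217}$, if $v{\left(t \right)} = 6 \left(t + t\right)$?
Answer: $- \frac{1}{19677} \approx -5.0821 \cdot 10^{-5}$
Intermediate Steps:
$v{\left(t \right)} = 12 t$ ($v{\left(t \right)} = 6 \cdot 2 t = 12 t$)
$\frac{1}{v{\left(295 \right)} - 23217} = \frac{1}{12 \cdot 295 - 23217} = \frac{1}{3540 - 23217} = \frac{1}{-19677} = - \frac{1}{19677}$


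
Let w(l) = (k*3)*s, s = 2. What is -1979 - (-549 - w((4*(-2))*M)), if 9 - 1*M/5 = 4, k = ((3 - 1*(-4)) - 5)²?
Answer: -1406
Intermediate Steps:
k = 4 (k = ((3 + 4) - 5)² = (7 - 5)² = 2² = 4)
M = 25 (M = 45 - 5*4 = 45 - 20 = 25)
w(l) = 24 (w(l) = (4*3)*2 = 12*2 = 24)
-1979 - (-549 - w((4*(-2))*M)) = -1979 - (-549 - 1*24) = -1979 - (-549 - 24) = -1979 - 1*(-573) = -1979 + 573 = -1406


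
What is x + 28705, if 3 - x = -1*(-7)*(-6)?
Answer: 28750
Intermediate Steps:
x = 45 (x = 3 - (-1*(-7))*(-6) = 3 - 7*(-6) = 3 - 1*(-42) = 3 + 42 = 45)
x + 28705 = 45 + 28705 = 28750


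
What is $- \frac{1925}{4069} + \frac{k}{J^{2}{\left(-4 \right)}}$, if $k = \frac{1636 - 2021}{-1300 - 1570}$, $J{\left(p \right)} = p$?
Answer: $- \frac{2480841}{5338528} \approx -0.4647$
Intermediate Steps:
$k = \frac{11}{82}$ ($k = - \frac{385}{-2870} = \left(-385\right) \left(- \frac{1}{2870}\right) = \frac{11}{82} \approx 0.13415$)
$- \frac{1925}{4069} + \frac{k}{J^{2}{\left(-4 \right)}} = - \frac{1925}{4069} + \frac{11}{82 \left(-4\right)^{2}} = \left(-1925\right) \frac{1}{4069} + \frac{11}{82 \cdot 16} = - \frac{1925}{4069} + \frac{11}{82} \cdot \frac{1}{16} = - \frac{1925}{4069} + \frac{11}{1312} = - \frac{2480841}{5338528}$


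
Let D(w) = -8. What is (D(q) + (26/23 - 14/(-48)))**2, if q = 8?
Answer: 13184161/304704 ≈ 43.269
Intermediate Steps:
(D(q) + (26/23 - 14/(-48)))**2 = (-8 + (26/23 - 14/(-48)))**2 = (-8 + (26*(1/23) - 14*(-1/48)))**2 = (-8 + (26/23 + 7/24))**2 = (-8 + 785/552)**2 = (-3631/552)**2 = 13184161/304704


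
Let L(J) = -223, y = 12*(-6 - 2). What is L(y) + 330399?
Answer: 330176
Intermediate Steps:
y = -96 (y = 12*(-8) = -96)
L(y) + 330399 = -223 + 330399 = 330176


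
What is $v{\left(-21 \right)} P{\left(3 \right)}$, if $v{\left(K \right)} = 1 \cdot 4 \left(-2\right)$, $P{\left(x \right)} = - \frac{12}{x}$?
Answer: $32$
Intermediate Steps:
$v{\left(K \right)} = -8$ ($v{\left(K \right)} = 4 \left(-2\right) = -8$)
$v{\left(-21 \right)} P{\left(3 \right)} = - 8 \left(- \frac{12}{3}\right) = - 8 \left(\left(-12\right) \frac{1}{3}\right) = \left(-8\right) \left(-4\right) = 32$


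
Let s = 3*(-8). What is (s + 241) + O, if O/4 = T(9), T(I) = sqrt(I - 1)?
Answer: 217 + 8*sqrt(2) ≈ 228.31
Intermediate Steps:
T(I) = sqrt(-1 + I)
O = 8*sqrt(2) (O = 4*sqrt(-1 + 9) = 4*sqrt(8) = 4*(2*sqrt(2)) = 8*sqrt(2) ≈ 11.314)
s = -24
(s + 241) + O = (-24 + 241) + 8*sqrt(2) = 217 + 8*sqrt(2)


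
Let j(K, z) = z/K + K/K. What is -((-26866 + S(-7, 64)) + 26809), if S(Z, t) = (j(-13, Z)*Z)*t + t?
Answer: 8869/13 ≈ 682.23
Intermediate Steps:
j(K, z) = 1 + z/K (j(K, z) = z/K + 1 = 1 + z/K)
S(Z, t) = t + Z*t*(1 - Z/13) (S(Z, t) = (((-13 + Z)/(-13))*Z)*t + t = ((-(-13 + Z)/13)*Z)*t + t = ((1 - Z/13)*Z)*t + t = (Z*(1 - Z/13))*t + t = Z*t*(1 - Z/13) + t = t + Z*t*(1 - Z/13))
-((-26866 + S(-7, 64)) + 26809) = -((-26866 + (1/13)*64*(13 - 7*(13 - 1*(-7)))) + 26809) = -((-26866 + (1/13)*64*(13 - 7*(13 + 7))) + 26809) = -((-26866 + (1/13)*64*(13 - 7*20)) + 26809) = -((-26866 + (1/13)*64*(13 - 140)) + 26809) = -((-26866 + (1/13)*64*(-127)) + 26809) = -((-26866 - 8128/13) + 26809) = -(-357386/13 + 26809) = -1*(-8869/13) = 8869/13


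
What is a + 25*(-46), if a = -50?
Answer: -1200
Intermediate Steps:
a + 25*(-46) = -50 + 25*(-46) = -50 - 1150 = -1200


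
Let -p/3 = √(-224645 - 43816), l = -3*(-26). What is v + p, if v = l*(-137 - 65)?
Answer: -15756 - 9*I*√29829 ≈ -15756.0 - 1554.4*I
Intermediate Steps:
l = 78
v = -15756 (v = 78*(-137 - 65) = 78*(-202) = -15756)
p = -9*I*√29829 (p = -3*√(-224645 - 43816) = -9*I*√29829 ≈ -1554.4*I)
v + p = -15756 - 9*I*√29829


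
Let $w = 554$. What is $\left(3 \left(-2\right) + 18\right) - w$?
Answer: $-542$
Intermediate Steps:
$\left(3 \left(-2\right) + 18\right) - w = \left(3 \left(-2\right) + 18\right) - 554 = \left(-6 + 18\right) - 554 = 12 - 554 = -542$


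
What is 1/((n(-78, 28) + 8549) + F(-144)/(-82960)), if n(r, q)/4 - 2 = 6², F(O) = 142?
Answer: 41480/360917409 ≈ 0.00011493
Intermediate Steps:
n(r, q) = 152 (n(r, q) = 8 + 4*6² = 8 + 4*36 = 8 + 144 = 152)
1/((n(-78, 28) + 8549) + F(-144)/(-82960)) = 1/((152 + 8549) + 142/(-82960)) = 1/(8701 + 142*(-1/82960)) = 1/(8701 - 71/41480) = 1/(360917409/41480) = 41480/360917409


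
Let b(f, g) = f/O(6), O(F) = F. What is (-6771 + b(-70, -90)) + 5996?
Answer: -2360/3 ≈ -786.67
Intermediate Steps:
b(f, g) = f/6
(-6771 + b(-70, -90)) + 5996 = (-6771 + (⅙)*(-70)) + 5996 = (-6771 - 35/3) + 5996 = -20348/3 + 5996 = -2360/3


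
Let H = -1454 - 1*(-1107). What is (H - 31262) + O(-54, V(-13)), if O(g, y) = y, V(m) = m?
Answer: -31622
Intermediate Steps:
H = -347 (H = -1454 + 1107 = -347)
(H - 31262) + O(-54, V(-13)) = (-347 - 31262) - 13 = -31609 - 13 = -31622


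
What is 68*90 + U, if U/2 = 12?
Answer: 6144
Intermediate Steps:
U = 24 (U = 2*12 = 24)
68*90 + U = 68*90 + 24 = 6120 + 24 = 6144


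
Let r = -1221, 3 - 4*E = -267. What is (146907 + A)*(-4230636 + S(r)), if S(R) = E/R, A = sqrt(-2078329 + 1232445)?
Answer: -505909181492343/814 - 3443737749*I*sqrt(211471)/407 ≈ -6.2151e+11 - 3.891e+9*I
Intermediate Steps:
E = 135/2 (E = 3/4 - 1/4*(-267) = 3/4 + 267/4 = 135/2 ≈ 67.500)
A = 2*I*sqrt(211471) (A = sqrt(-845884) = 2*I*sqrt(211471) ≈ 919.72*I)
S(R) = 135/(2*R)
(146907 + A)*(-4230636 + S(r)) = (146907 + 2*I*sqrt(211471))*(-4230636 + (135/2)/(-1221)) = (146907 + 2*I*sqrt(211471))*(-4230636 + (135/2)*(-1/1221)) = (146907 + 2*I*sqrt(211471))*(-4230636 - 45/814) = (146907 + 2*I*sqrt(211471))*(-3443737749/814) = -505909181492343/814 - 3443737749*I*sqrt(211471)/407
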